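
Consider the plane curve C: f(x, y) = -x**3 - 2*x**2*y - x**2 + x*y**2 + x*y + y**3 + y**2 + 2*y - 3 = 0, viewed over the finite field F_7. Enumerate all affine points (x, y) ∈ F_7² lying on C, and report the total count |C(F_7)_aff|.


Affine F_7-points: {(1, 5), (5, 1), (5, 6), (6, 3)}; count = 4.

For each of the 49 pairs (x, y) ∈ F_7², evaluate f(x, y) mod 7. Record the zeros.
  x = 0: [0↦4, 1↦1, 2↦6, 3↦4, 4↦1, 5↦3, 6↦2]  zeros at y ∈ ∅
  x = 1: [0↦2, 1↦6, 2↦6, 3↦1, 4↦4, 5↦0, 6↦2]  zeros at y ∈ {5}
  x = 2: [0↦6, 1↦6, 2↦4, 3↦6, 4↦4, 5↦4, 6↦5]  zeros at y ∈ ∅
  x = 3: [0↦3, 1↦2, 2↦1, 3↦6, 4↦2, 5↦2, 6↦5]  zeros at y ∈ ∅
  x = 4: [0↦1, 1↦2, 2↦5, 3↦2, 4↦6, 5↦2, 6↦3]  zeros at y ∈ ∅
  x = 5: [0↦1, 1↦0, 2↦3, 3↦2, 4↦3, 5↦5, 6↦0]  zeros at y ∈ {1, 6}
  x = 6: [0↦4, 1↦4, 2↦3, 3↦0, 4↦1, 5↦5, 6↦4]  zeros at y ∈ {3}
Collecting zeros: affine points = {(1, 5), (5, 1), (5, 6), (6, 3)}.
Total count |C(F_7)_aff| = 4.


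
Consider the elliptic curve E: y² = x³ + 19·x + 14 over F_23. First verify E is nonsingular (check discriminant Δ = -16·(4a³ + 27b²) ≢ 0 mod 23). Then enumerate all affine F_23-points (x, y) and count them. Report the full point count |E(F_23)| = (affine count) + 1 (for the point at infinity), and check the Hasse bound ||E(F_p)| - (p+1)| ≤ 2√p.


Affine points = {(3, 11), (3, 12), (4, 4), (4, 19), (5, 2), (5, 21), (10, 10), (10, 13), (11, 6), (11, 17), (17, 11), (17, 12), (18, 1), (18, 22), (19, 9), (19, 14)}; affine count = 16; |E(F_23)| = 17.

Discriminant check: Δ ∝ 4a³ + 27b² = 4·19³ + 27·14² = 4·6859 + 27·196 ≡ 22 (mod 23). Nonzero ⇒ E is nonsingular.
For each x ∈ F_23, compute rhs = x³ + 19·x + 14 mod 23, then count y ∈ F_23 with y² ≡ rhs.
  x = 0: rhs = 14, matching y values: none (0 points).
  x = 1: rhs = 11, matching y values: none (0 points).
  x = 2: rhs = 14, matching y values: none (0 points).
  x = 3: rhs = 6, matching y values: 11, 12 (2 points).
  x = 4: rhs = 16, matching y values: 4, 19 (2 points).
  x = 5: rhs = 4, matching y values: 2, 21 (2 points).
  x = 6: rhs = 22, matching y values: none (0 points).
  x = 7: rhs = 7, matching y values: none (0 points).
  x = 8: rhs = 11, matching y values: none (0 points).
  x = 9: rhs = 17, matching y values: none (0 points).
  x = 10: rhs = 8, matching y values: 10, 13 (2 points).
  x = 11: rhs = 13, matching y values: 6, 17 (2 points).
  x = 12: rhs = 15, matching y values: none (0 points).
  x = 13: rhs = 20, matching y values: none (0 points).
  x = 14: rhs = 11, matching y values: none (0 points).
  x = 15: rhs = 17, matching y values: none (0 points).
  x = 16: rhs = 21, matching y values: none (0 points).
  x = 17: rhs = 6, matching y values: 11, 12 (2 points).
  x = 18: rhs = 1, matching y values: 1, 22 (2 points).
  x = 19: rhs = 12, matching y values: 9, 14 (2 points).
  x = 20: rhs = 22, matching y values: none (0 points).
  x = 21: rhs = 14, matching y values: none (0 points).
  x = 22: rhs = 17, matching y values: none (0 points).
Total affine count: 16.
Full point count |E(F_23)| = 16 + 1 = 17.
Hasse bound: |17 − (23+1)| = |-7| = 7 ≤ 2√23 ≈ 9.5917 ✓.


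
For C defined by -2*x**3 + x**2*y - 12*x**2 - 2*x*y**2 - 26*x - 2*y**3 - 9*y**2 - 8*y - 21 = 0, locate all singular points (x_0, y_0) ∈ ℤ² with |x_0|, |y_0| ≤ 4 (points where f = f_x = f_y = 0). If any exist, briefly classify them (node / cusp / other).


Singular points: {(-2, -1)}; classification: node.

Compute partial derivatives:
  f_x = -6*x**2 + 2*x*y - 24*x - 2*y**2 - 26.
  f_y = x**2 - 4*x*y - 6*y**2 - 18*y - 8.
Scan x_0 ∈ {−4, ..., 4}. For each x_0, f_y(x_0, y) is a polynomial in y; find its integer roots y ∈ {−4, ..., 4}, then test f_x and f at those candidates.
  x = -4: f_y(-4, y) = -6*y**2 - 2*y + 8; vanishes at y ∈ {1}. (-4, 1): f_x = -36 ≠ 0.
  x = -3: f_y(-3, y) = -6*y**2 - 6*y + 1; no integer root y with |y| ≤ 4.
  x = -2: f_y(-2, y) = -6*y**2 - 10*y - 4; vanishes at y ∈ {-1}. (-2, -1): f_x = 0, f = 0 — SINGULAR.
  x = -1: f_y(-1, y) = -6*y**2 - 14*y - 7; no integer root y with |y| ≤ 4.
  x = 0: f_y(0, y) = -6*y**2 - 18*y - 8; no integer root y with |y| ≤ 4.
  x = 1: f_y(1, y) = -6*y**2 - 22*y - 7; no integer root y with |y| ≤ 4.
  x = 2: f_y(2, y) = -6*y**2 - 26*y - 4; no integer root y with |y| ≤ 4.
  x = 3: f_y(3, y) = -6*y**2 - 30*y + 1; no integer root y with |y| ≤ 4.
  x = 4: f_y(4, y) = -6*y**2 - 34*y + 8; no integer root y with |y| ≤ 4.
Only singular point on the grid: (-2, -1).
Classify: substitute x = -2 + u, y = -1 + v and expand: f = -2*u**3 + u**2*v - u**2 - 2*u*v**2 - 2*v**3 + v**2.
No constant or linear terms (consistent with a singular point). Quadratic part: -u**2 + v**2. Cubic part: -2*u**3 + u**2*v - 2*u*v**2 - 2*v**3.
The quadratic part v**2 - u**2 = (v − u)(v + u) splits into two distinct linear factors, so there are two distinct tangent lines y − -1 = ±(x − -2) — this is a node (ordinary double point).
Classification: node.


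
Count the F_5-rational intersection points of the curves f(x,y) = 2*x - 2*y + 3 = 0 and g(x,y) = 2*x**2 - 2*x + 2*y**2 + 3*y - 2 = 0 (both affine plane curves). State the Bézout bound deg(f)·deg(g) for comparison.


Common zeros: ∅; count = 0; Bézout bound = 2.

deg(f) = 1, deg(g) = 2, so Bézout bound = 2.
Scan x ∈ F_5. For each x, list the y ∈ F_5 with f(x, y) ≡ 0 and those with g(x, y) ≡ 0 (mod 5); the common zeros in that column are the intersection.
  x = 0: f ≡ 0 at y ∈ {4}; g ≡ 0 at y ∈ {3}; common: ∅.
  x = 1: f ≡ 0 at y ∈ {0}; g ≡ 0 at y ∈ {3}; common: ∅.
  x = 2: f ≡ 0 at y ∈ {1}; g ≡ 0 at y ∈ ∅; common: ∅.
  x = 3: f ≡ 0 at y ∈ {2}; g ≡ 0 at y ∈ {0, 1}; common: ∅.
  x = 4: f ≡ 0 at y ∈ {3}; g ≡ 0 at y ∈ ∅; common: ∅.
Collecting: common zeros = ∅, so the count is 0.
Comparison with the Bézout bound: 0 ≤ 2 = deg(f)·deg(g), as expected for curves with no common component (the affine F_5-count falls short of the bound because intersections may lie at infinity, over extension fields, or carry multiplicity).


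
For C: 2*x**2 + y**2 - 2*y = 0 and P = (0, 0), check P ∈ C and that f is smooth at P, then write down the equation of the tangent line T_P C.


Tangent line at P: -2*y = 0.

Step 1: f(0, 0) = 0, so P lies on C.
Step 2: partial derivatives
  f_x(x, y) = 4*x, f_y(x, y) = 2*y - 2.
  f_x(P) = 0, f_y(P) = -2 (gradient nonzero, so P is smooth).
Step 3: tangent line at P: 0·(x − 0) + -2·(y − 0) = 0.
Expanding: -2*y = 0.


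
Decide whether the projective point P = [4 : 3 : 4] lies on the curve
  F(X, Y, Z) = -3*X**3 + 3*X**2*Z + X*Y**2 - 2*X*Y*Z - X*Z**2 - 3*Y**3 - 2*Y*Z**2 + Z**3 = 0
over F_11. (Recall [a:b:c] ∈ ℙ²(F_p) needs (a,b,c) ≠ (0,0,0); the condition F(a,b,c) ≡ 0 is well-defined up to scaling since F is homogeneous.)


F(4,3,4) ≡ 5 (mod 11); P is NOT on the curve.

Evaluate F(4, 3, 4) term-by-term (mod 11).
  -3*X**3 ↦ -3·64·1·1 = -192
  3*X**2*Z ↦ 3·16·1·4 = 192
  X*Y**2 ↦ 1·4·9·1 = 36
  -2*X*Y*Z ↦ -2·4·3·4 = -96
  -X*Z**2 ↦ -1·4·1·16 = -64
  -3*Y**3 ↦ -3·1·27·1 = -81
  -2*Y*Z**2 ↦ -2·1·3·16 = -96
  Z**3 ↦ 1·1·1·64 = 64
Sum: F(4, 3, 4) = (-192) + (192) + (36) + (-96) + (-64) + (-81) + (-96) + (64) = -237.
Reducing mod 11: -237 ≡ 5 (mod 11).
Since F(a, b, c) ≡ 5 ≠ 0 (mod 11), P does NOT lie on the curve.


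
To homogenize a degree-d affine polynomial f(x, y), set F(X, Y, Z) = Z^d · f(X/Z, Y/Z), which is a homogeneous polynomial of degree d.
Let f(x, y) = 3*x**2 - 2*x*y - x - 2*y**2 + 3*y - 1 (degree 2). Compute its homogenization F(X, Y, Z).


F(X, Y, Z) = 3*X**2 - 2*X*Y - X*Z - 2*Y**2 + 3*Y*Z - Z**2

deg(f) = 2.
Substitute x = X/Z, y = Y/Z into f, then multiply by Z^2.
  monomial 3·x^2·y^0 ↦ 3·X^2·Y^0·Z^0.
  monomial -2·x^1·y^1 ↦ -2·X^1·Y^1·Z^0.
  monomial -1·x^1·y^0 ↦ -1·X^1·Y^0·Z^1.
  monomial -2·x^0·y^2 ↦ -2·X^0·Y^2·Z^0.
  monomial 3·x^0·y^1 ↦ 3·X^0·Y^1·Z^1.
  monomial -1·x^0·y^0 ↦ -1·X^0·Y^0·Z^2.
Collecting: F(X, Y, Z) = 3*X**2 - 2*X*Y - X*Z - 2*Y**2 + 3*Y*Z - Z**2.


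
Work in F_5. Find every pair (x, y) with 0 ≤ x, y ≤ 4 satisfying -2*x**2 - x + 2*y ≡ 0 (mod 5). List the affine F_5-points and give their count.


Affine F_5-points: {(0, 0), (1, 4), (2, 0), (3, 3), (4, 3)}; count = 5.

For each of the 25 pairs (x, y) ∈ F_5², evaluate f(x, y) mod 5. Record the zeros.
  x = 0: [0↦0, 1↦2, 2↦4, 3↦1, 4↦3]  zeros at y ∈ {0}
  x = 1: [0↦2, 1↦4, 2↦1, 3↦3, 4↦0]  zeros at y ∈ {4}
  x = 2: [0↦0, 1↦2, 2↦4, 3↦1, 4↦3]  zeros at y ∈ {0}
  x = 3: [0↦4, 1↦1, 2↦3, 3↦0, 4↦2]  zeros at y ∈ {3}
  x = 4: [0↦4, 1↦1, 2↦3, 3↦0, 4↦2]  zeros at y ∈ {3}
Collecting zeros: affine points = {(0, 0), (1, 4), (2, 0), (3, 3), (4, 3)}.
Total count |C(F_5)_aff| = 5.


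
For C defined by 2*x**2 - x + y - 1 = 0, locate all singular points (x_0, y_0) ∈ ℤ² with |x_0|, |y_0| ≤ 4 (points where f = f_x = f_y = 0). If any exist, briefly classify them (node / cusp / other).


No singular points in the scanned grid; C is smooth there.

Compute partial derivatives:
  f_x = 4*x - 1.
  f_y = 1.
f_y = 1 is a nonzero constant, so f_y never vanishes: no point (x, y) can satisfy f = f_x = f_y = 0. In particular no (x, y) ∈ {−4, ..., 4}² is singular; the curve is smooth.


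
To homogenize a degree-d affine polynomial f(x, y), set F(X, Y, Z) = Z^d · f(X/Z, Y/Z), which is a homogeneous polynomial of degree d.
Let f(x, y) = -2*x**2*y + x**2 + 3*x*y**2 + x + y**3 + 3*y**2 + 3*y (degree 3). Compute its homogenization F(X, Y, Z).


F(X, Y, Z) = -2*X**2*Y + X**2*Z + 3*X*Y**2 + X*Z**2 + Y**3 + 3*Y**2*Z + 3*Y*Z**2

deg(f) = 3.
Substitute x = X/Z, y = Y/Z into f, then multiply by Z^3.
  monomial -2·x^2·y^1 ↦ -2·X^2·Y^1·Z^0.
  monomial 1·x^2·y^0 ↦ 1·X^2·Y^0·Z^1.
  monomial 3·x^1·y^2 ↦ 3·X^1·Y^2·Z^0.
  monomial 1·x^1·y^0 ↦ 1·X^1·Y^0·Z^2.
  monomial 1·x^0·y^3 ↦ 1·X^0·Y^3·Z^0.
  monomial 3·x^0·y^2 ↦ 3·X^0·Y^2·Z^1.
  monomial 3·x^0·y^1 ↦ 3·X^0·Y^1·Z^2.
Collecting: F(X, Y, Z) = -2*X**2*Y + X**2*Z + 3*X*Y**2 + X*Z**2 + Y**3 + 3*Y**2*Z + 3*Y*Z**2.


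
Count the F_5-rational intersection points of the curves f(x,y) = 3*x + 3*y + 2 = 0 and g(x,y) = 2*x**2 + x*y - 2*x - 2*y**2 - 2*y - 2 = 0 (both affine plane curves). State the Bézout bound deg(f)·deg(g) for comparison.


Common zeros: {(2, 4), (3, 3)}; count = 2; Bézout bound = 2.

deg(f) = 1, deg(g) = 2, so Bézout bound = 2.
Scan x ∈ F_5. For each x, list the y ∈ F_5 with f(x, y) ≡ 0 and those with g(x, y) ≡ 0 (mod 5); the common zeros in that column are the intersection.
  x = 0: f ≡ 0 at y ∈ {1}; g ≡ 0 at y ∈ ∅; common: ∅.
  x = 1: f ≡ 0 at y ∈ {0}; g ≡ 0 at y ∈ {1}; common: ∅.
  x = 2: f ≡ 0 at y ∈ {4}; g ≡ 0 at y ∈ {1, 4}; common: {4}.
  x = 3: f ≡ 0 at y ∈ {3}; g ≡ 0 at y ∈ {0, 3}; common: {3}.
  x = 4: f ≡ 0 at y ∈ {2}; g ≡ 0 at y ∈ {3}; common: ∅.
Collecting: common zeros = {(2, 4), (3, 3)}, so the count is 2.
Comparison with the Bézout bound: 2 ≤ 2 = deg(f)·deg(g), as expected for curves with no common component (the bound is attained).


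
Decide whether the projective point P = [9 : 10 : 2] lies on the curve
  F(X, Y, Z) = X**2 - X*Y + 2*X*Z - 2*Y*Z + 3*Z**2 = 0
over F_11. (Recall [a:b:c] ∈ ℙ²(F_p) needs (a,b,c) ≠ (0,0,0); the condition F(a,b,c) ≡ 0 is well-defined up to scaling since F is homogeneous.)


F(9,10,2) ≡ 10 (mod 11); P is NOT on the curve.

Evaluate F(9, 10, 2) term-by-term (mod 11).
  X**2 ↦ 1·81·1·1 = 81
  -X*Y ↦ -1·9·10·1 = -90
  2*X*Z ↦ 2·9·1·2 = 36
  -2*Y*Z ↦ -2·1·10·2 = -40
  3*Z**2 ↦ 3·1·1·4 = 12
Sum: F(9, 10, 2) = (81) + (-90) + (36) + (-40) + (12) = -1.
Reducing mod 11: -1 ≡ 10 (mod 11).
Since F(a, b, c) ≡ 10 ≠ 0 (mod 11), P does NOT lie on the curve.


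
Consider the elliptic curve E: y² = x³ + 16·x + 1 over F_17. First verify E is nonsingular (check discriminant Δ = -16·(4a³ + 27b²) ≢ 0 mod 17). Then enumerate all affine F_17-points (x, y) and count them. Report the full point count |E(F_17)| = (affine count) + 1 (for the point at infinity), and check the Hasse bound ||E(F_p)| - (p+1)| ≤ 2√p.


Affine points = {(0, 1), (0, 16), (1, 1), (1, 16), (3, 5), (3, 12), (5, 6), (5, 11), (12, 0), (13, 3), (13, 14), (16, 1), (16, 16)}; affine count = 13; |E(F_17)| = 14.

Discriminant check: Δ ∝ 4a³ + 27b² = 4·16³ + 27·1² = 4·4096 + 27·1 ≡ 6 (mod 17). Nonzero ⇒ E is nonsingular.
For each x ∈ F_17, compute rhs = x³ + 16·x + 1 mod 17, then count y ∈ F_17 with y² ≡ rhs.
  x = 0: rhs = 1, matching y values: 1, 16 (2 points).
  x = 1: rhs = 1, matching y values: 1, 16 (2 points).
  x = 2: rhs = 7, matching y values: none (0 points).
  x = 3: rhs = 8, matching y values: 5, 12 (2 points).
  x = 4: rhs = 10, matching y values: none (0 points).
  x = 5: rhs = 2, matching y values: 6, 11 (2 points).
  x = 6: rhs = 7, matching y values: none (0 points).
  x = 7: rhs = 14, matching y values: none (0 points).
  x = 8: rhs = 12, matching y values: none (0 points).
  x = 9: rhs = 7, matching y values: none (0 points).
  x = 10: rhs = 5, matching y values: none (0 points).
  x = 11: rhs = 12, matching y values: none (0 points).
  x = 12: rhs = 0, matching y values: 0 (1 points).
  x = 13: rhs = 9, matching y values: 3, 14 (2 points).
  x = 14: rhs = 11, matching y values: none (0 points).
  x = 15: rhs = 12, matching y values: none (0 points).
  x = 16: rhs = 1, matching y values: 1, 16 (2 points).
Total affine count: 13.
Full point count |E(F_17)| = 13 + 1 = 14.
Hasse bound: |14 − (17+1)| = |-4| = 4 ≤ 2√17 ≈ 8.2462 ✓.


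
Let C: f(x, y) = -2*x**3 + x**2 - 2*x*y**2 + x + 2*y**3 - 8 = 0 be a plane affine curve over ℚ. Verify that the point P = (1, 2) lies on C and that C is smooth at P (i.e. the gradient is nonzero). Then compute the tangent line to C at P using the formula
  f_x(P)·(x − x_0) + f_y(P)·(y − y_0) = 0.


Tangent line at P: -11*x + 16*y - 21 = 0.

Step 1: f(1, 2) = 0, so P lies on C.
Step 2: partial derivatives
  f_x(x, y) = -6*x**2 + 2*x - 2*y**2 + 1, f_y(x, y) = -4*x*y + 6*y**2.
  f_x(P) = -11, f_y(P) = 16 (gradient nonzero, so P is smooth).
Step 3: tangent line at P: -11·(x − 1) + 16·(y − 2) = 0.
Expanding: -11*x + 16*y - 21 = 0.


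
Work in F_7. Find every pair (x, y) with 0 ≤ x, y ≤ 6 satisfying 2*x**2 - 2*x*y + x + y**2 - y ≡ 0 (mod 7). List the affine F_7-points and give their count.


Affine F_7-points: {(0, 0), (0, 1), (1, 4), (1, 6), (3, 0), (4, 1), (6, 2), (6, 4)}; count = 8.

For each of the 49 pairs (x, y) ∈ F_7², evaluate f(x, y) mod 7. Record the zeros.
  x = 0: [0↦0, 1↦0, 2↦2, 3↦6, 4↦5, 5↦6, 6↦2]  zeros at y ∈ {0, 1}
  x = 1: [0↦3, 1↦1, 2↦1, 3↦3, 4↦0, 5↦6, 6↦0]  zeros at y ∈ {4, 6}
  x = 2: [0↦3, 1↦6, 2↦4, 3↦4, 4↦6, 5↦3, 6↦2]  zeros at y ∈ ∅
  x = 3: [0↦0, 1↦1, 2↦4, 3↦2, 4↦2, 5↦4, 6↦1]  zeros at y ∈ {0}
  x = 4: [0↦1, 1↦0, 2↦1, 3↦4, 4↦2, 5↦2, 6↦4]  zeros at y ∈ {1}
  x = 5: [0↦6, 1↦3, 2↦2, 3↦3, 4↦6, 5↦4, 6↦4]  zeros at y ∈ ∅
  x = 6: [0↦1, 1↦3, 2↦0, 3↦6, 4↦0, 5↦3, 6↦1]  zeros at y ∈ {2, 4}
Collecting zeros: affine points = {(0, 0), (0, 1), (1, 4), (1, 6), (3, 0), (4, 1), (6, 2), (6, 4)}.
Total count |C(F_7)_aff| = 8.


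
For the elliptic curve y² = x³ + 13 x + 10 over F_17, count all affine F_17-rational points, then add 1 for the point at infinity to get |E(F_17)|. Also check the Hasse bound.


Affine points = {(3, 5), (3, 12), (5, 8), (5, 9), (6, 7), (6, 10), (7, 6), (7, 11), (10, 1), (10, 16), (13, 8), (13, 9), (16, 8), (16, 9)}; affine count = 14; |E(F_17)| = 15.

Discriminant check: Δ ∝ 4a³ + 27b² = 4·13³ + 27·10² = 4·2197 + 27·100 ≡ 13 (mod 17). Nonzero ⇒ E is nonsingular.
For each x ∈ F_17, compute rhs = x³ + 13·x + 10 mod 17, then count y ∈ F_17 with y² ≡ rhs.
  x = 0: rhs = 10, matching y values: none (0 points).
  x = 1: rhs = 7, matching y values: none (0 points).
  x = 2: rhs = 10, matching y values: none (0 points).
  x = 3: rhs = 8, matching y values: 5, 12 (2 points).
  x = 4: rhs = 7, matching y values: none (0 points).
  x = 5: rhs = 13, matching y values: 8, 9 (2 points).
  x = 6: rhs = 15, matching y values: 7, 10 (2 points).
  x = 7: rhs = 2, matching y values: 6, 11 (2 points).
  x = 8: rhs = 14, matching y values: none (0 points).
  x = 9: rhs = 6, matching y values: none (0 points).
  x = 10: rhs = 1, matching y values: 1, 16 (2 points).
  x = 11: rhs = 5, matching y values: none (0 points).
  x = 12: rhs = 7, matching y values: none (0 points).
  x = 13: rhs = 13, matching y values: 8, 9 (2 points).
  x = 14: rhs = 12, matching y values: none (0 points).
  x = 15: rhs = 10, matching y values: none (0 points).
  x = 16: rhs = 13, matching y values: 8, 9 (2 points).
Total affine count: 14.
Full point count |E(F_17)| = 14 + 1 = 15.
Hasse bound: |15 − (17+1)| = |-3| = 3 ≤ 2√17 ≈ 8.2462 ✓.


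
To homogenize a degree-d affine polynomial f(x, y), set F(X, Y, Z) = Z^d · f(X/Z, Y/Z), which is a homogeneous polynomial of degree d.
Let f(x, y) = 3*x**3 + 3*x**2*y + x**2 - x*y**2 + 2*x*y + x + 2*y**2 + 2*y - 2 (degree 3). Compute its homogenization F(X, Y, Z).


F(X, Y, Z) = 3*X**3 + 3*X**2*Y + X**2*Z - X*Y**2 + 2*X*Y*Z + X*Z**2 + 2*Y**2*Z + 2*Y*Z**2 - 2*Z**3

deg(f) = 3.
Substitute x = X/Z, y = Y/Z into f, then multiply by Z^3.
  monomial 3·x^3·y^0 ↦ 3·X^3·Y^0·Z^0.
  monomial 3·x^2·y^1 ↦ 3·X^2·Y^1·Z^0.
  monomial 1·x^2·y^0 ↦ 1·X^2·Y^0·Z^1.
  monomial -1·x^1·y^2 ↦ -1·X^1·Y^2·Z^0.
  monomial 2·x^1·y^1 ↦ 2·X^1·Y^1·Z^1.
  monomial 1·x^1·y^0 ↦ 1·X^1·Y^0·Z^2.
  monomial 2·x^0·y^2 ↦ 2·X^0·Y^2·Z^1.
  monomial 2·x^0·y^1 ↦ 2·X^0·Y^1·Z^2.
  monomial -2·x^0·y^0 ↦ -2·X^0·Y^0·Z^3.
Collecting: F(X, Y, Z) = 3*X**3 + 3*X**2*Y + X**2*Z - X*Y**2 + 2*X*Y*Z + X*Z**2 + 2*Y**2*Z + 2*Y*Z**2 - 2*Z**3.


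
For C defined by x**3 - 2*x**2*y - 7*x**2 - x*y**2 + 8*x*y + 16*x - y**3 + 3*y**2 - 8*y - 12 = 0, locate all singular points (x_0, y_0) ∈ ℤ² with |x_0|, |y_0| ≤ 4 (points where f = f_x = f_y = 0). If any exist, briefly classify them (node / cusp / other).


Singular points: {(2, 0)}; classification: node.

Compute partial derivatives:
  f_x = 3*x**2 - 4*x*y - 14*x - y**2 + 8*y + 16.
  f_y = -2*x**2 - 2*x*y + 8*x - 3*y**2 + 6*y - 8.
Scan x_0 ∈ {−4, ..., 4}. For each x_0, f_y(x_0, y) is a polynomial in y; find its integer roots y ∈ {−4, ..., 4}, then test f_x and f at those candidates.
  x = -4: f_y(-4, y) = -3*y**2 + 14*y - 72; no integer root y with |y| ≤ 4.
  x = -3: f_y(-3, y) = -3*y**2 + 12*y - 50; no integer root y with |y| ≤ 4.
  x = -2: f_y(-2, y) = -3*y**2 + 10*y - 32; no integer root y with |y| ≤ 4.
  x = -1: f_y(-1, y) = -3*y**2 + 8*y - 18; no integer root y with |y| ≤ 4.
  x = 0: f_y(0, y) = -3*y**2 + 6*y - 8; no integer root y with |y| ≤ 4.
  x = 1: f_y(1, y) = -3*y**2 + 4*y - 2; no integer root y with |y| ≤ 4.
  x = 2: f_y(2, y) = -3*y**2 + 2*y; vanishes at y ∈ {0}. (2, 0): f_x = 0, f = 0 — SINGULAR.
  x = 3: f_y(3, y) = -3*y**2 - 2; no integer root y with |y| ≤ 4.
  x = 4: f_y(4, y) = -3*y**2 - 2*y - 8; no integer root y with |y| ≤ 4.
Only singular point on the grid: (2, 0).
Classify: substitute x = 2 + u, y = 0 + v and expand: f = u**3 - 2*u**2*v - u**2 - u*v**2 - v**3 + v**2.
No constant or linear terms (consistent with a singular point). Quadratic part: -u**2 + v**2. Cubic part: u**3 - 2*u**2*v - u*v**2 - v**3.
The quadratic part v**2 - u**2 = (v − u)(v + u) splits into two distinct linear factors, so there are two distinct tangent lines y − 0 = ±(x − 2) — this is a node (ordinary double point).
Classification: node.


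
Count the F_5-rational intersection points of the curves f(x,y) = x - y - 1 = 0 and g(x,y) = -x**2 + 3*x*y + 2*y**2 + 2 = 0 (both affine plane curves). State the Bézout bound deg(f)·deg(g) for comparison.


Common zeros: {(4, 3)}; count = 1; Bézout bound = 2.

deg(f) = 1, deg(g) = 2, so Bézout bound = 2.
Scan x ∈ F_5. For each x, list the y ∈ F_5 with f(x, y) ≡ 0 and those with g(x, y) ≡ 0 (mod 5); the common zeros in that column are the intersection.
  x = 0: f ≡ 0 at y ∈ {4}; g ≡ 0 at y ∈ {2, 3}; common: ∅.
  x = 1: f ≡ 0 at y ∈ {0}; g ≡ 0 at y ∈ {2, 4}; common: ∅.
  x = 2: f ≡ 0 at y ∈ {1}; g ≡ 0 at y ∈ ∅; common: ∅.
  x = 3: f ≡ 0 at y ∈ {2}; g ≡ 0 at y ∈ ∅; common: ∅.
  x = 4: f ≡ 0 at y ∈ {3}; g ≡ 0 at y ∈ {1, 3}; common: {3}.
Collecting: common zeros = {(4, 3)}, so the count is 1.
Comparison with the Bézout bound: 1 ≤ 2 = deg(f)·deg(g), as expected for curves with no common component (the affine F_5-count falls short of the bound because intersections may lie at infinity, over extension fields, or carry multiplicity).


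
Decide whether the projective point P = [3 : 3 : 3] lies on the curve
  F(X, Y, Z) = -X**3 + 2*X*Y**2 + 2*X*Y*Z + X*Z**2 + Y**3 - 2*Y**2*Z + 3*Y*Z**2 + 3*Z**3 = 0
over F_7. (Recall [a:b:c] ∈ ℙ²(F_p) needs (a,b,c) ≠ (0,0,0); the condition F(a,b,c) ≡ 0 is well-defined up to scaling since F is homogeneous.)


F(3,3,3) ≡ 5 (mod 7); P is NOT on the curve.

Evaluate F(3, 3, 3) term-by-term (mod 7).
  -X**3 ↦ -1·27·1·1 = -27
  2*X*Y**2 ↦ 2·3·9·1 = 54
  2*X*Y*Z ↦ 2·3·3·3 = 54
  X*Z**2 ↦ 1·3·1·9 = 27
  Y**3 ↦ 1·1·27·1 = 27
  -2*Y**2*Z ↦ -2·1·9·3 = -54
  3*Y*Z**2 ↦ 3·1·3·9 = 81
  3*Z**3 ↦ 3·1·1·27 = 81
Sum: F(3, 3, 3) = (-27) + (54) + (54) + (27) + (27) + (-54) + (81) + (81) = 243.
Reducing mod 7: 243 ≡ 5 (mod 7).
Since F(a, b, c) ≡ 5 ≠ 0 (mod 7), P does NOT lie on the curve.


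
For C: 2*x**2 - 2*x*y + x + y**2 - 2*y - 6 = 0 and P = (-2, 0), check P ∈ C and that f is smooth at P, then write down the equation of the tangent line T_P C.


Tangent line at P: -7*x + 2*y - 14 = 0.

Step 1: f(-2, 0) = 0, so P lies on C.
Step 2: partial derivatives
  f_x(x, y) = 4*x - 2*y + 1, f_y(x, y) = -2*x + 2*y - 2.
  f_x(P) = -7, f_y(P) = 2 (gradient nonzero, so P is smooth).
Step 3: tangent line at P: -7·(x − -2) + 2·(y − 0) = 0.
Expanding: -7*x + 2*y - 14 = 0.


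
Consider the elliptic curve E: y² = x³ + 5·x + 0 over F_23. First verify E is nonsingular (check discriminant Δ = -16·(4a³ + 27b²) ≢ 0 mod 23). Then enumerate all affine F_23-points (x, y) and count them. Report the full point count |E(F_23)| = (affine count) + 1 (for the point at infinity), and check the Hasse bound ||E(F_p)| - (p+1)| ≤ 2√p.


Affine points = {(0, 0), (1, 11), (1, 12), (2, 8), (2, 15), (5, 9), (5, 14), (6, 4), (6, 19), (8, 0), (11, 11), (11, 12), (13, 10), (13, 13), (14, 10), (14, 13), (15, 0), (16, 6), (16, 17), (19, 10), (19, 13), (20, 2), (20, 21)}; affine count = 23; |E(F_23)| = 24.

Discriminant check: Δ ∝ 4a³ + 27b² = 4·5³ + 27·0² = 4·125 + 27·0 ≡ 17 (mod 23). Nonzero ⇒ E is nonsingular.
For each x ∈ F_23, compute rhs = x³ + 5·x + 0 mod 23, then count y ∈ F_23 with y² ≡ rhs.
  x = 0: rhs = 0, matching y values: 0 (1 points).
  x = 1: rhs = 6, matching y values: 11, 12 (2 points).
  x = 2: rhs = 18, matching y values: 8, 15 (2 points).
  x = 3: rhs = 19, matching y values: none (0 points).
  x = 4: rhs = 15, matching y values: none (0 points).
  x = 5: rhs = 12, matching y values: 9, 14 (2 points).
  x = 6: rhs = 16, matching y values: 4, 19 (2 points).
  x = 7: rhs = 10, matching y values: none (0 points).
  x = 8: rhs = 0, matching y values: 0 (1 points).
  x = 9: rhs = 15, matching y values: none (0 points).
  x = 10: rhs = 15, matching y values: none (0 points).
  x = 11: rhs = 6, matching y values: 11, 12 (2 points).
  x = 12: rhs = 17, matching y values: none (0 points).
  x = 13: rhs = 8, matching y values: 10, 13 (2 points).
  x = 14: rhs = 8, matching y values: 10, 13 (2 points).
  x = 15: rhs = 0, matching y values: 0 (1 points).
  x = 16: rhs = 13, matching y values: 6, 17 (2 points).
  x = 17: rhs = 7, matching y values: none (0 points).
  x = 18: rhs = 11, matching y values: none (0 points).
  x = 19: rhs = 8, matching y values: 10, 13 (2 points).
  x = 20: rhs = 4, matching y values: 2, 21 (2 points).
  x = 21: rhs = 5, matching y values: none (0 points).
  x = 22: rhs = 17, matching y values: none (0 points).
Total affine count: 23.
Full point count |E(F_23)| = 23 + 1 = 24.
Hasse bound: |24 − (23+1)| = |0| = 0 ≤ 2√23 ≈ 9.5917 ✓.


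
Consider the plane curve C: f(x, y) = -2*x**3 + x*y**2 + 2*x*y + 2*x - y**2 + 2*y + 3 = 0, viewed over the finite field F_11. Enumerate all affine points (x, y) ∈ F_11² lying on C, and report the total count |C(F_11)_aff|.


Affine F_11-points: {(0, 3), (0, 10), (1, 2), (5, 3), (5, 5), (6, 3)}; count = 6.

For each of the 121 pairs (x, y) ∈ F_11², evaluate f(x, y) mod 11. Record the zeros.
  x = 0: [0↦3, 1↦4, 2↦3, 3↦0, 4↦6, 5↦10, 6↦1, 7↦1, 8↦10, 9↦6, 10↦0]  zeros at y ∈ {3, 10}
  x = 1: [0↦3, 1↦7, 2↦0, 3↦4, 4↦8, 5↦1, 6↦5, 7↦9, 8↦2, 9↦6, 10↦10]  zeros at y ∈ {2}
  x = 2: [0↦2, 1↦9, 2↦7, 3↦7, 4↦9, 5↦2, 6↦8, 7↦5, 8↦4, 9↦5, 10↦8]  zeros at y ∈ ∅
  x = 3: [0↦10, 1↦9, 2↦1, 3↦8, 4↦8, 5↦1, 6↦9, 7↦10, 8↦4, 9↦2, 10↦4]  zeros at y ∈ ∅
  x = 4: [0↦4, 1↦6, 2↦3, 3↦6, 4↦4, 5↦8, 6↦7, 7↦1, 8↦1, 9↦7, 10↦8]  zeros at y ∈ ∅
  x = 5: [0↦5, 1↦10, 2↦1, 3↦0, 4↦7, 5↦0, 6↦1, 7↦10, 8↦5, 9↦8, 10↦8]  zeros at y ∈ {3, 5}
  x = 6: [0↦1, 1↦9, 2↦5, 3↦0, 4↦5, 5↦9, 6↦1, 7↦3, 8↦4, 9↦4, 10↦3]  zeros at y ∈ {3}
  x = 7: [0↦2, 1↦2, 2↦3, 3↦5, 4↦8, 5↦1, 6↦6, 7↦1, 8↦8, 9↦5, 10↦3]  zeros at y ∈ ∅
  x = 8: [0↦7, 1↦10, 2↦5, 3↦3, 4↦4, 5↦8, 6↦4, 7↦3, 8↦5, 9↦10, 10↦7]  zeros at y ∈ ∅
  x = 9: [0↦4, 1↦10, 2↦10, 3↦4, 4↦3, 5↦7, 6↦5, 7↦8, 8↦5, 9↦7, 10↦3]  zeros at y ∈ ∅
  x = 10: [0↦3, 1↦1, 2↦6, 3↦7, 4↦4, 5↦8, 6↦8, 7↦4, 8↦7, 9↦6, 10↦1]  zeros at y ∈ ∅
Collecting zeros: affine points = {(0, 3), (0, 10), (1, 2), (5, 3), (5, 5), (6, 3)}.
Total count |C(F_11)_aff| = 6.


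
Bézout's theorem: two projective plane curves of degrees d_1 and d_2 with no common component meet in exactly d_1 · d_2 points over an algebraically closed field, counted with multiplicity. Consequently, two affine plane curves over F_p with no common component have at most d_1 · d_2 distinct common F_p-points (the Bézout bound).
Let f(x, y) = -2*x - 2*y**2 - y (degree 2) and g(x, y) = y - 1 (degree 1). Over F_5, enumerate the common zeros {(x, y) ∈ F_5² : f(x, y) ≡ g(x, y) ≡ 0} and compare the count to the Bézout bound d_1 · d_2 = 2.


Common zeros: {(1, 1)}; count = 1; Bézout bound = 2.

deg(f) = 2, deg(g) = 1, so Bézout bound = 2.
Scan x ∈ F_5. For each x, list the y ∈ F_5 with f(x, y) ≡ 0 and those with g(x, y) ≡ 0 (mod 5); the common zeros in that column are the intersection.
  x = 0: f ≡ 0 at y ∈ {0, 2}; g ≡ 0 at y ∈ {1}; common: ∅.
  x = 1: f ≡ 0 at y ∈ {1}; g ≡ 0 at y ∈ {1}; common: {1}.
  x = 2: f ≡ 0 at y ∈ {3, 4}; g ≡ 0 at y ∈ {1}; common: ∅.
  x = 3: f ≡ 0 at y ∈ ∅; g ≡ 0 at y ∈ {1}; common: ∅.
  x = 4: f ≡ 0 at y ∈ ∅; g ≡ 0 at y ∈ {1}; common: ∅.
Collecting: common zeros = {(1, 1)}, so the count is 1.
Comparison with the Bézout bound: 1 ≤ 2 = deg(f)·deg(g), as expected for curves with no common component (the affine F_5-count falls short of the bound because intersections may lie at infinity, over extension fields, or carry multiplicity).


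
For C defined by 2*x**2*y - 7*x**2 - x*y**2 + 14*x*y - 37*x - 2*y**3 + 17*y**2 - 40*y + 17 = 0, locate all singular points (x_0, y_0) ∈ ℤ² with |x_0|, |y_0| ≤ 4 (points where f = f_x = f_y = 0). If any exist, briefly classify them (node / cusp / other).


Singular points: {(-2, 3)}; classification: node.

Compute partial derivatives:
  f_x = 4*x*y - 14*x - y**2 + 14*y - 37.
  f_y = 2*x**2 - 2*x*y + 14*x - 6*y**2 + 34*y - 40.
Scan x_0 ∈ {−4, ..., 4}. For each x_0, f_y(x_0, y) is a polynomial in y; find its integer roots y ∈ {−4, ..., 4}, then test f_x and f at those candidates.
  x = -4: f_y(-4, y) = -6*y**2 + 42*y - 64; no integer root y with |y| ≤ 4.
  x = -3: f_y(-3, y) = -6*y**2 + 40*y - 64; vanishes at y ∈ {4}. (-3, 4): f_x = -3 ≠ 0.
  x = -2: f_y(-2, y) = -6*y**2 + 38*y - 60; vanishes at y ∈ {3}. (-2, 3): f_x = 0, f = 0 — SINGULAR.
  x = -1: f_y(-1, y) = -6*y**2 + 36*y - 52; no integer root y with |y| ≤ 4.
  x = 0: f_y(0, y) = -6*y**2 + 34*y - 40; vanishes at y ∈ {4}. (0, 4): f_x = 3 ≠ 0.
  x = 1: f_y(1, y) = -6*y**2 + 32*y - 24; no integer root y with |y| ≤ 4.
  x = 2: f_y(2, y) = -6*y**2 + 30*y - 4; no integer root y with |y| ≤ 4.
  x = 3: f_y(3, y) = -6*y**2 + 28*y + 20; no integer root y with |y| ≤ 4.
  x = 4: f_y(4, y) = -6*y**2 + 26*y + 48; no integer root y with |y| ≤ 4.
Only singular point on the grid: (-2, 3).
Classify: substitute x = -2 + u, y = 3 + v and expand: f = 2*u**2*v - u**2 - u*v**2 - 2*v**3 + v**2.
No constant or linear terms (consistent with a singular point). Quadratic part: -u**2 + v**2. Cubic part: 2*u**2*v - u*v**2 - 2*v**3.
The quadratic part v**2 - u**2 = (v − u)(v + u) splits into two distinct linear factors, so there are two distinct tangent lines y − 3 = ±(x − -2) — this is a node (ordinary double point).
Classification: node.


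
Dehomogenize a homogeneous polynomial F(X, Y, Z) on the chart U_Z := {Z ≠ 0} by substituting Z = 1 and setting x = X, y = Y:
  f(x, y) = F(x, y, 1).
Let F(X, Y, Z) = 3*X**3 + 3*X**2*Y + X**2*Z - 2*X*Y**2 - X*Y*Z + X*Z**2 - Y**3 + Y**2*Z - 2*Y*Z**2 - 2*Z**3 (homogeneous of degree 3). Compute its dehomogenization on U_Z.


f(x, y) = 3*x**3 + 3*x**2*y + x**2 - 2*x*y**2 - x*y + x - y**3 + y**2 - 2*y - 2

On U_Z we set Z = 1. Each monomial c·X^i·Y^j·Z^k in F becomes c·x^i·y^j·1^k = c·x^i·y^j.
Substituting Z = 1: F(X, Y, 1) = 3*x**3 + 3*x**2*y + x**2 - 2*x*y**2 - x*y + x - y**3 + y**2 - 2*y - 2.
Note: deg(f) ≤ deg(F) = 3; strict inequality happens when F is divisible by Z (lost terms).


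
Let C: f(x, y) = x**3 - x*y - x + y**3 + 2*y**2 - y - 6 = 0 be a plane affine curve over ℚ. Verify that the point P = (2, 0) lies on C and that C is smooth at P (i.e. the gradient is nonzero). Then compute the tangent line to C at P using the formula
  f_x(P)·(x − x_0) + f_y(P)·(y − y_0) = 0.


Tangent line at P: 11*x - 3*y - 22 = 0.

Step 1: f(2, 0) = 0, so P lies on C.
Step 2: partial derivatives
  f_x(x, y) = 3*x**2 - y - 1, f_y(x, y) = -x + 3*y**2 + 4*y - 1.
  f_x(P) = 11, f_y(P) = -3 (gradient nonzero, so P is smooth).
Step 3: tangent line at P: 11·(x − 2) + -3·(y − 0) = 0.
Expanding: 11*x - 3*y - 22 = 0.


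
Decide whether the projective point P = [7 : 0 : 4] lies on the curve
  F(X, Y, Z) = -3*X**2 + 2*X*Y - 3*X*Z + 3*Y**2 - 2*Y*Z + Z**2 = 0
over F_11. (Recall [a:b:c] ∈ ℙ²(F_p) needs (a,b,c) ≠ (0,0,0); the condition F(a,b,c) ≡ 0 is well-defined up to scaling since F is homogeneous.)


F(7,0,4) ≡ 5 (mod 11); P is NOT on the curve.

Evaluate F(7, 0, 4) term-by-term (mod 11).
  -3*X**2 ↦ -3·49·1·1 = -147
  2*X*Y ↦ 2·7·0·1 = 0
  -3*X*Z ↦ -3·7·1·4 = -84
  3*Y**2 ↦ 3·1·0·1 = 0
  -2*Y*Z ↦ -2·1·0·4 = 0
  Z**2 ↦ 1·1·1·16 = 16
Sum: F(7, 0, 4) = (-147) + (0) + (-84) + (0) + (0) + (16) = -215.
Reducing mod 11: -215 ≡ 5 (mod 11).
Since F(a, b, c) ≡ 5 ≠ 0 (mod 11), P does NOT lie on the curve.


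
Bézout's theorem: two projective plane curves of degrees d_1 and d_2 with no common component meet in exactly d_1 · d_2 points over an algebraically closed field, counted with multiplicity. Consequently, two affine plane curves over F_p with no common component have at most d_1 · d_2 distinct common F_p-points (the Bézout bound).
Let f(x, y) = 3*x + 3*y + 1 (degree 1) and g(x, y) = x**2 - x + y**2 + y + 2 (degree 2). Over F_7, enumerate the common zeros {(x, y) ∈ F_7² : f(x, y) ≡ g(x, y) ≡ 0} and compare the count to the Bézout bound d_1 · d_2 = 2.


Common zeros: {(5, 4)}; count = 1; Bézout bound = 2.

deg(f) = 1, deg(g) = 2, so Bézout bound = 2.
Scan x ∈ F_7. For each x, list the y ∈ F_7 with f(x, y) ≡ 0 and those with g(x, y) ≡ 0 (mod 7); the common zeros in that column are the intersection.
  x = 0: f ≡ 0 at y ∈ {2}; g ≡ 0 at y ∈ {3}; common: ∅.
  x = 1: f ≡ 0 at y ∈ {1}; g ≡ 0 at y ∈ {3}; common: ∅.
  x = 2: f ≡ 0 at y ∈ {0}; g ≡ 0 at y ∈ ∅; common: ∅.
  x = 3: f ≡ 0 at y ∈ {6}; g ≡ 0 at y ∈ {2, 4}; common: ∅.
  x = 4: f ≡ 0 at y ∈ {5}; g ≡ 0 at y ∈ {0, 6}; common: ∅.
  x = 5: f ≡ 0 at y ∈ {4}; g ≡ 0 at y ∈ {2, 4}; common: {4}.
  x = 6: f ≡ 0 at y ∈ {3}; g ≡ 0 at y ∈ ∅; common: ∅.
Collecting: common zeros = {(5, 4)}, so the count is 1.
Comparison with the Bézout bound: 1 ≤ 2 = deg(f)·deg(g), as expected for curves with no common component (the affine F_7-count falls short of the bound because intersections may lie at infinity, over extension fields, or carry multiplicity).


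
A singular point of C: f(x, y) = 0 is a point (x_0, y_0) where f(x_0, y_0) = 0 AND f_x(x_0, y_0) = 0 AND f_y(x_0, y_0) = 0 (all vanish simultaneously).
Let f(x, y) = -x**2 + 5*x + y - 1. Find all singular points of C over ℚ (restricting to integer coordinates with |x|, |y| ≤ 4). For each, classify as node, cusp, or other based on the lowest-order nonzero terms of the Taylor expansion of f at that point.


No singular points in the scanned grid; C is smooth there.

Compute partial derivatives:
  f_x = 5 - 2*x.
  f_y = 1.
f_y = 1 is a nonzero constant, so f_y never vanishes: no point (x, y) can satisfy f = f_x = f_y = 0. In particular no (x, y) ∈ {−4, ..., 4}² is singular; the curve is smooth.


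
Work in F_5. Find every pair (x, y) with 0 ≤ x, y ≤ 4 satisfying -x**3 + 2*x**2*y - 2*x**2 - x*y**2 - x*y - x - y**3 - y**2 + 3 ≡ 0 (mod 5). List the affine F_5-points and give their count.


Affine F_5-points: {(1, 2), (2, 0), (3, 0), (3, 1), (4, 1), (4, 3)}; count = 6.

For each of the 25 pairs (x, y) ∈ F_5², evaluate f(x, y) mod 5. Record the zeros.
  x = 0: [0↦3, 1↦1, 2↦1, 3↦2, 4↦3]  zeros at y ∈ ∅
  x = 1: [0↦4, 1↦2, 2↦0, 3↦2, 4↦2]  zeros at y ∈ {2}
  x = 2: [0↦0, 1↦2, 2↦2, 3↦4, 4↦2]  zeros at y ∈ {0}
  x = 3: [0↦0, 1↦0, 2↦1, 3↦2, 4↦2]  zeros at y ∈ {0, 1}
  x = 4: [0↦3, 1↦0, 2↦1, 3↦0, 4↦1]  zeros at y ∈ {1, 3}
Collecting zeros: affine points = {(1, 2), (2, 0), (3, 0), (3, 1), (4, 1), (4, 3)}.
Total count |C(F_5)_aff| = 6.


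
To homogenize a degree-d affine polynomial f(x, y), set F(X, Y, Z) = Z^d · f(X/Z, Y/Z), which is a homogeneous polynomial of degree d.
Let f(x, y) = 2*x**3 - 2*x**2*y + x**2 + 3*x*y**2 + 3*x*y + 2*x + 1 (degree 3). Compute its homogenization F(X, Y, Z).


F(X, Y, Z) = 2*X**3 - 2*X**2*Y + X**2*Z + 3*X*Y**2 + 3*X*Y*Z + 2*X*Z**2 + Z**3

deg(f) = 3.
Substitute x = X/Z, y = Y/Z into f, then multiply by Z^3.
  monomial 2·x^3·y^0 ↦ 2·X^3·Y^0·Z^0.
  monomial -2·x^2·y^1 ↦ -2·X^2·Y^1·Z^0.
  monomial 1·x^2·y^0 ↦ 1·X^2·Y^0·Z^1.
  monomial 3·x^1·y^2 ↦ 3·X^1·Y^2·Z^0.
  monomial 3·x^1·y^1 ↦ 3·X^1·Y^1·Z^1.
  monomial 2·x^1·y^0 ↦ 2·X^1·Y^0·Z^2.
  monomial 1·x^0·y^0 ↦ 1·X^0·Y^0·Z^3.
Collecting: F(X, Y, Z) = 2*X**3 - 2*X**2*Y + X**2*Z + 3*X*Y**2 + 3*X*Y*Z + 2*X*Z**2 + Z**3.


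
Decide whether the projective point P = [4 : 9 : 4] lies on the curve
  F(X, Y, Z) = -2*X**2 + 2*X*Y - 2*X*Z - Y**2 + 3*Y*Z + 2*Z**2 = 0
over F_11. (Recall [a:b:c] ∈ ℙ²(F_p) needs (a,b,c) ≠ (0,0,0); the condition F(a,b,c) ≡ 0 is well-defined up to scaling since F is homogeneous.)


F(4,9,4) ≡ 1 (mod 11); P is NOT on the curve.

Evaluate F(4, 9, 4) term-by-term (mod 11).
  -2*X**2 ↦ -2·16·1·1 = -32
  2*X*Y ↦ 2·4·9·1 = 72
  -2*X*Z ↦ -2·4·1·4 = -32
  -Y**2 ↦ -1·1·81·1 = -81
  3*Y*Z ↦ 3·1·9·4 = 108
  2*Z**2 ↦ 2·1·1·16 = 32
Sum: F(4, 9, 4) = (-32) + (72) + (-32) + (-81) + (108) + (32) = 67.
Reducing mod 11: 67 ≡ 1 (mod 11).
Since F(a, b, c) ≡ 1 ≠ 0 (mod 11), P does NOT lie on the curve.


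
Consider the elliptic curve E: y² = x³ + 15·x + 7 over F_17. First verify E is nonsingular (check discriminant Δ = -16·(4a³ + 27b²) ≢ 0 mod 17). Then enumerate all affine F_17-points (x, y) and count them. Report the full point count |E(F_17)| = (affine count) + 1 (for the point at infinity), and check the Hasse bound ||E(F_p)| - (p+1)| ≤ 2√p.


Affine points = {(7, 8), (7, 9), (9, 2), (9, 15), (10, 1), (10, 16), (13, 6), (13, 11), (16, 5), (16, 12)}; affine count = 10; |E(F_17)| = 11.

Discriminant check: Δ ∝ 4a³ + 27b² = 4·15³ + 27·7² = 4·3375 + 27·49 ≡ 16 (mod 17). Nonzero ⇒ E is nonsingular.
For each x ∈ F_17, compute rhs = x³ + 15·x + 7 mod 17, then count y ∈ F_17 with y² ≡ rhs.
  x = 0: rhs = 7, matching y values: none (0 points).
  x = 1: rhs = 6, matching y values: none (0 points).
  x = 2: rhs = 11, matching y values: none (0 points).
  x = 3: rhs = 11, matching y values: none (0 points).
  x = 4: rhs = 12, matching y values: none (0 points).
  x = 5: rhs = 3, matching y values: none (0 points).
  x = 6: rhs = 7, matching y values: none (0 points).
  x = 7: rhs = 13, matching y values: 8, 9 (2 points).
  x = 8: rhs = 10, matching y values: none (0 points).
  x = 9: rhs = 4, matching y values: 2, 15 (2 points).
  x = 10: rhs = 1, matching y values: 1, 16 (2 points).
  x = 11: rhs = 7, matching y values: none (0 points).
  x = 12: rhs = 11, matching y values: none (0 points).
  x = 13: rhs = 2, matching y values: 6, 11 (2 points).
  x = 14: rhs = 3, matching y values: none (0 points).
  x = 15: rhs = 3, matching y values: none (0 points).
  x = 16: rhs = 8, matching y values: 5, 12 (2 points).
Total affine count: 10.
Full point count |E(F_17)| = 10 + 1 = 11.
Hasse bound: |11 − (17+1)| = |-7| = 7 ≤ 2√17 ≈ 8.2462 ✓.


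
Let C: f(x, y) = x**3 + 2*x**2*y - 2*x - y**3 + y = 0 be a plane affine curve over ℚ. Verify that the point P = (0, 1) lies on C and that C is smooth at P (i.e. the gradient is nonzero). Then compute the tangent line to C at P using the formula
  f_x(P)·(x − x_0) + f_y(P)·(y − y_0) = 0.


Tangent line at P: -2*x - 2*y + 2 = 0.

Step 1: f(0, 1) = 0, so P lies on C.
Step 2: partial derivatives
  f_x(x, y) = 3*x**2 + 4*x*y - 2, f_y(x, y) = 2*x**2 - 3*y**2 + 1.
  f_x(P) = -2, f_y(P) = -2 (gradient nonzero, so P is smooth).
Step 3: tangent line at P: -2·(x − 0) + -2·(y − 1) = 0.
Expanding: -2*x - 2*y + 2 = 0.


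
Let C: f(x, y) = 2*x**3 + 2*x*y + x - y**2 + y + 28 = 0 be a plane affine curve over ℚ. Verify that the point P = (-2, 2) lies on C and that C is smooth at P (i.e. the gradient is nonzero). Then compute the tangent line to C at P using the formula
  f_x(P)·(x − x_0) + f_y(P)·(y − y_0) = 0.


Tangent line at P: 29*x - 7*y + 72 = 0.

Step 1: f(-2, 2) = 0, so P lies on C.
Step 2: partial derivatives
  f_x(x, y) = 6*x**2 + 2*y + 1, f_y(x, y) = 2*x - 2*y + 1.
  f_x(P) = 29, f_y(P) = -7 (gradient nonzero, so P is smooth).
Step 3: tangent line at P: 29·(x − -2) + -7·(y − 2) = 0.
Expanding: 29*x - 7*y + 72 = 0.


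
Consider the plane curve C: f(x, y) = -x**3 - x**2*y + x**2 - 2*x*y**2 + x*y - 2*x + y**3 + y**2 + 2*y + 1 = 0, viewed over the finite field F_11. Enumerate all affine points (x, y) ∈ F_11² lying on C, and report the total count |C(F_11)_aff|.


Affine F_11-points: {(0, 7), (1, 4), (2, 2), (2, 10), (3, 4), (3, 6), (4, 0), (4, 3), (4, 4), (6, 6), (6, 7), (6, 9), (7, 3), (8, 6), (9, 3), (10, 7)}; count = 16.

For each of the 121 pairs (x, y) ∈ F_11², evaluate f(x, y) mod 11. Record the zeros.
  x = 0: [0↦1, 1↦5, 2↦6, 3↦10, 4↦1, 5↦7, 6↦1, 7↦0, 8↦10, 9↦4, 10↦10]  zeros at y ∈ {7}
  x = 1: [0↦10, 1↦1, 2↦7, 3↦1, 4↦0, 5↦10, 6↦4, 7↦10, 8↦1, 9↦5, 10↦6]  zeros at y ∈ {4}
  x = 2: [0↦4, 1↦2, 2↦0, 3↦4, 4↦9, 5↦10, 6↦2, 7↦2, 8↦5, 9↦6, 10↦0]  zeros at y ∈ {2, 10}
  x = 3: [0↦10, 1↦2, 2↦1, 3↦2, 4↦0, 5↦1, 6↦0, 7↦3, 8↦5, 9↦1, 10↦8]  zeros at y ∈ {4, 6}
  x = 4: [0↦0, 1↦6, 2↦4, 3↦0, 4↦0, 5↦10, 6↦3, 7↦7, 8↦6, 9↦6, 10↦2]  zeros at y ∈ {0, 3, 4}
  x = 5: [0↦1, 1↦8, 2↦3, 3↦3, 4↦3, 5↦9, 6↦5, 7↦8, 8↦2, 9↦4, 10↦9]  zeros at y ∈ ∅
  x = 6: [0↦7, 1↦2, 2↦3, 3↦5, 4↦3, 5↦3, 6↦0, 7↦0, 8↦9, 9↦0, 10↦1]  zeros at y ∈ {6, 7, 9}
  x = 7: [0↦1, 1↦4, 2↦9, 3↦0, 4↦5, 5↦8, 6↦4, 7↦10, 8↦10, 9↦10, 10↦5]  zeros at y ∈ {3}
  x = 8: [0↦10, 1↦8, 2↦4, 3↦4, 4↦3, 5↦7, 6↦0, 7↦10, 8↦10, 9↦6, 10↦4]  zeros at y ∈ {6}
  x = 9: [0↦6, 1↦8, 2↦4, 3↦0, 4↦2, 5↦5, 6↦4, 7↦5, 8↦3, 9↦4, 10↦3]  zeros at y ∈ {3}
  x = 10: [0↦5, 1↦9, 2↦3, 3↦4, 4↦7, 5↦7, 6↦10, 7↦0, 8↦5, 9↦9, 10↦7]  zeros at y ∈ {7}
Collecting zeros: affine points = {(0, 7), (1, 4), (2, 2), (2, 10), (3, 4), (3, 6), (4, 0), (4, 3), (4, 4), (6, 6), (6, 7), (6, 9), (7, 3), (8, 6), (9, 3), (10, 7)}.
Total count |C(F_11)_aff| = 16.
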